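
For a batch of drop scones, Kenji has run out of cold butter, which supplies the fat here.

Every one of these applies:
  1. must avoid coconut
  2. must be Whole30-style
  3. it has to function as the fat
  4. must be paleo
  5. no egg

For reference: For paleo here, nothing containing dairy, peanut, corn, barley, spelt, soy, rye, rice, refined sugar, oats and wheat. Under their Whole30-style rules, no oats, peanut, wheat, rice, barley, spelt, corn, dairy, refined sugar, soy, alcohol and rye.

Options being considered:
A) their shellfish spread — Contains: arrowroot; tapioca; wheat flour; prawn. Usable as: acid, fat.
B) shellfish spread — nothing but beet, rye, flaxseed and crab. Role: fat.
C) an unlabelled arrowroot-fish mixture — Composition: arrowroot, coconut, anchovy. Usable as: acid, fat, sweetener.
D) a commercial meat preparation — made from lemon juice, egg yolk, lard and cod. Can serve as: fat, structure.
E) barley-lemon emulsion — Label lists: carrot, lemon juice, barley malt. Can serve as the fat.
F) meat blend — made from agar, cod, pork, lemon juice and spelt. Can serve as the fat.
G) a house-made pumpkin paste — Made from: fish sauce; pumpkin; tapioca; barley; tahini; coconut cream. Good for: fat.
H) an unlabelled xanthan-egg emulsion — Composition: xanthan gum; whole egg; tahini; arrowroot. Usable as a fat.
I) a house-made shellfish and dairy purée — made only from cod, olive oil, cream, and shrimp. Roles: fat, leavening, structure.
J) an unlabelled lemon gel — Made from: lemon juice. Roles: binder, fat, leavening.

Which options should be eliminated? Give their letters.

A, B, C, D, E, F, G, H, I

A: has wheat flour, so not paleo; has wheat flour, so not Whole30-style — out
B: has rye, so not paleo; has rye, so not Whole30-style — out
C: has coconut, so not coconut-free — no
D: has egg yolk, so not egg-free — no
E: has barley malt, so not paleo; has barley malt, so not Whole30-style — reject
F: has spelt, so not paleo; has spelt, so not Whole30-style — no
G: has barley, so not paleo; has barley, so not Whole30-style (and 1 more) — no
H: has whole egg, so not egg-free — reject
I: has cream, so not paleo; has cream, so not Whole30-style — out
J: only lemon juice; none excluded — OK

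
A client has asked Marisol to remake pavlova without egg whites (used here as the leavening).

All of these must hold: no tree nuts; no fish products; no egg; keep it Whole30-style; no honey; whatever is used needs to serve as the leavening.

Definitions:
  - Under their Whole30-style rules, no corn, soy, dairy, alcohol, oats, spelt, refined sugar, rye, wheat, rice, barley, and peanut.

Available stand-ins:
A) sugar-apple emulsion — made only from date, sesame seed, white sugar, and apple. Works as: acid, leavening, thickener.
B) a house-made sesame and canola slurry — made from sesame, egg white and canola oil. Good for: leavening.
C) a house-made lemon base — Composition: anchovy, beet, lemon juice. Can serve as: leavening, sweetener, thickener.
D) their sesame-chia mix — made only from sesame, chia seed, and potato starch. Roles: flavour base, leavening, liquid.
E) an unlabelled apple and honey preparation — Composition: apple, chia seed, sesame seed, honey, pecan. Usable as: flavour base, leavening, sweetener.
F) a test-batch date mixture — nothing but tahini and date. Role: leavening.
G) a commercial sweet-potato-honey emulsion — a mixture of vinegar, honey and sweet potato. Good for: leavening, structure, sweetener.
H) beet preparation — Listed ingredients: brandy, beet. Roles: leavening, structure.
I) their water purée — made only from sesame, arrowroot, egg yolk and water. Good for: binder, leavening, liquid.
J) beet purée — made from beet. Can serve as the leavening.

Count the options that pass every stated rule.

3

A: has white sugar, so not Whole30-style — reject
B: has egg white, so not egg-free — no
C: has anchovy, so not fish-free — reject
D: only sesame, potato starch, and chia seed; none excluded — valid
E: has pecan, so not tree-nut-free; has honey, so not honey-free — out
F: every rule checks out — keep
G: has honey, so not honey-free — no
H: has brandy, so not Whole30-style — reject
I: has egg yolk, so not egg-free — no
J: only beet; none excluded — valid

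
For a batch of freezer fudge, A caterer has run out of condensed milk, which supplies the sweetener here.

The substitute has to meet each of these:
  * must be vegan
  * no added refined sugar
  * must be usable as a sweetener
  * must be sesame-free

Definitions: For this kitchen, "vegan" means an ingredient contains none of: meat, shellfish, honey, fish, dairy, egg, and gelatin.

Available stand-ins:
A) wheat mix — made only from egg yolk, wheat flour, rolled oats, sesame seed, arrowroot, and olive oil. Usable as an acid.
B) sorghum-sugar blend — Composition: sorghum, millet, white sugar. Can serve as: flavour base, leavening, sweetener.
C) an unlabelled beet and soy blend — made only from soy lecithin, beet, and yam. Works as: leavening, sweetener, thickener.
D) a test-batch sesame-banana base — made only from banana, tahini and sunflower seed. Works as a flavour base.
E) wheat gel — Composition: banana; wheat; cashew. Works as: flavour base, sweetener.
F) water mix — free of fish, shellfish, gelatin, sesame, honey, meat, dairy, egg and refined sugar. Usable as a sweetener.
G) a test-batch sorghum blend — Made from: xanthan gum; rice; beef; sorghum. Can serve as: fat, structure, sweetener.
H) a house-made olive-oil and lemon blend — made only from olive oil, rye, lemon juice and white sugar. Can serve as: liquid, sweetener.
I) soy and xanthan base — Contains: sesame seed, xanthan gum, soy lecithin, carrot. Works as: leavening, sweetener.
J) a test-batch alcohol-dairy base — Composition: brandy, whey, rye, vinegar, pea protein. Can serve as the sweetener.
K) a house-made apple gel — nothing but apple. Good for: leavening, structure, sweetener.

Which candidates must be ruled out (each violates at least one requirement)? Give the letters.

A: not usable as a sweetener; has egg yolk, so not vegan (and 1 more) — out
B: has white sugar, so not no-added-sugar — no
C: only soy lecithin, yam, and beet; none excluded — keep
D: not usable as a sweetener; has tahini, so not sesame-free — out
E: works as a sweetener, no refined sugar, no sesame — keep
F: vegan, no refined sugar — OK
G: has beef, so not vegan — reject
H: has white sugar, so not no-added-sugar — out
I: has sesame seed, so not sesame-free — no
J: has whey, so not vegan — out
K: only apple; none excluded — OK

A, B, D, G, H, I, J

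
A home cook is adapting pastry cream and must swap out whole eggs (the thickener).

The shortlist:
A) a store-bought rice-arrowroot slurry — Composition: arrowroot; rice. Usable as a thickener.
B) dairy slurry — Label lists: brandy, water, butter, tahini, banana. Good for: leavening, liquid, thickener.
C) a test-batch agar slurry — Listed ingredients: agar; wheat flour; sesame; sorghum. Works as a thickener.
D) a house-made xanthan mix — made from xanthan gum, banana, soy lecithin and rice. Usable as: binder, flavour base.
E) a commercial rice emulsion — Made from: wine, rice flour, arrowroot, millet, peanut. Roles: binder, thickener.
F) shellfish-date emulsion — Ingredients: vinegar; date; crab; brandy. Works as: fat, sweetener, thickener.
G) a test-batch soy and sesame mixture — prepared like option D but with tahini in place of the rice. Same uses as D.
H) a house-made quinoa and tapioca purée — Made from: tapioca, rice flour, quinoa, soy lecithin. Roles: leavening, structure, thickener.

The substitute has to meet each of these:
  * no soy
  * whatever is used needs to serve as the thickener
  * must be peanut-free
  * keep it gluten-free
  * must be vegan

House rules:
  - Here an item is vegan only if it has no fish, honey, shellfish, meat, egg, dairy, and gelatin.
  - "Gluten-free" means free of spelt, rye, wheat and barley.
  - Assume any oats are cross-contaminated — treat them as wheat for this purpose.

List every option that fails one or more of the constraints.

A: every rule checks out — valid
B: has butter, so not vegan — no
C: has wheat flour, so not gluten-free — no
D: not usable as a thickener; has soy lecithin, so not soy-free — out
E: has peanut, so not peanut-free — no
F: has crab, so not vegan — out
G: not usable as a thickener; has soy lecithin, so not soy-free — no
H: has soy lecithin, so not soy-free — no

B, C, D, E, F, G, H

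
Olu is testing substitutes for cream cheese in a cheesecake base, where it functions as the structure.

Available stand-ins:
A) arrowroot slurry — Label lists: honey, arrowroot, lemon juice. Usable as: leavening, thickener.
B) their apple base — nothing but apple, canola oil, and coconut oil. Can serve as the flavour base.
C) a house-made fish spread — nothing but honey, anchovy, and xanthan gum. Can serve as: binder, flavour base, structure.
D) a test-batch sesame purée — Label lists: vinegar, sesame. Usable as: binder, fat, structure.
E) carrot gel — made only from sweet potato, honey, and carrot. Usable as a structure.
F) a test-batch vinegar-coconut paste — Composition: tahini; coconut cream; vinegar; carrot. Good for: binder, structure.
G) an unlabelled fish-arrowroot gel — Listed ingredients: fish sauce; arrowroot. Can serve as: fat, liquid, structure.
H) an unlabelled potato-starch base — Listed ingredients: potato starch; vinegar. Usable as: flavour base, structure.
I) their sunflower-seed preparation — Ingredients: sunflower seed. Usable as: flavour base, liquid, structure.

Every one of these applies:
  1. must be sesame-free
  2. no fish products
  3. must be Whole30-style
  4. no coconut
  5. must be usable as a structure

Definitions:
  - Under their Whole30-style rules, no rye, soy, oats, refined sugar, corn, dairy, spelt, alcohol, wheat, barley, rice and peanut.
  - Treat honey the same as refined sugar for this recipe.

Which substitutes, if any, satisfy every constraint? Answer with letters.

H, I

A: not usable as a structure; has honey, so not Whole30-style — no
B: not usable as a structure; has coconut oil, so not coconut-free — out
C: has honey, so not Whole30-style; has anchovy, so not fish-free — no
D: has sesame, so not sesame-free — out
E: has honey, so not Whole30-style — reject
F: has coconut cream, so not coconut-free; has tahini, so not sesame-free — out
G: has fish sauce, so not fish-free — no
H: only vinegar and potato starch; none excluded — OK
I: only sunflower seed; none excluded — keep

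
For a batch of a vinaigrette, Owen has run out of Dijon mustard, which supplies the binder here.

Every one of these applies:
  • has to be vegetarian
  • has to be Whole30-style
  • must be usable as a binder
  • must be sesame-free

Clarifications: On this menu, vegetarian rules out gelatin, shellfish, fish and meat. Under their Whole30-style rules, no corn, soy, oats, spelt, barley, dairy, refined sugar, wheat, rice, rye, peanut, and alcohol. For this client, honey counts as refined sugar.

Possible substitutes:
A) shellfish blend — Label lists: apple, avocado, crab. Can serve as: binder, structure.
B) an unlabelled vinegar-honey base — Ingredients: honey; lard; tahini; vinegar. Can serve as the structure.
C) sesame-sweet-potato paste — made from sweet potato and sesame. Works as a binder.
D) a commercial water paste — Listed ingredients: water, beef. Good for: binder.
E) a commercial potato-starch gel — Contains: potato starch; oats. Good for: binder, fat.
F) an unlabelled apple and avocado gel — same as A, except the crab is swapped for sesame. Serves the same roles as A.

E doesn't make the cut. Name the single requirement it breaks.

usable as a binder: satisfied
vegetarian: satisfied
Whole30-style: has oats — fails
sesame-free: satisfied

Whole30-style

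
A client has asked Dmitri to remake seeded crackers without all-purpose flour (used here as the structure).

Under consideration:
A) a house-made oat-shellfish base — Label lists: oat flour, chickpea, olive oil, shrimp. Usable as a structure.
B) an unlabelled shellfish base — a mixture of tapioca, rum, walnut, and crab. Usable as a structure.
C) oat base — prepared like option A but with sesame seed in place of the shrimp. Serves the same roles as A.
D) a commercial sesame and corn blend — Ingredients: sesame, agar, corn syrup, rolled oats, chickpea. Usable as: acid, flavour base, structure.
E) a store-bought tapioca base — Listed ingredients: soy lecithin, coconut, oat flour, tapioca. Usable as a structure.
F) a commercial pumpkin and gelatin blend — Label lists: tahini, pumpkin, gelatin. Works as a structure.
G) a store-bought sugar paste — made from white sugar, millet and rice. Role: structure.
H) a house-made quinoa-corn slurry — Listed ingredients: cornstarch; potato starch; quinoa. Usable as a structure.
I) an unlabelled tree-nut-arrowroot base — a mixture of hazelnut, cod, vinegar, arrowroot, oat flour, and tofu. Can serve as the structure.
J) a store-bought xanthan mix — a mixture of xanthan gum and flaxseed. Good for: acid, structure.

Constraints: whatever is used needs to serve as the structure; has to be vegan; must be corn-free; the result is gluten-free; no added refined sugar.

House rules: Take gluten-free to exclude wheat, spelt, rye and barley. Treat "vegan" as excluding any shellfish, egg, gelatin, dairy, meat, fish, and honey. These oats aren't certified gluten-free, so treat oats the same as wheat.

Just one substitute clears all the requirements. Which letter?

A: has oat flour, so not gluten-free; has shrimp, so not vegan — no
B: has crab, so not vegan — no
C: has oat flour, so not gluten-free — no
D: has rolled oats, so not gluten-free; has corn syrup, so not corn-free — no
E: has oat flour, so not gluten-free — reject
F: has gelatin, so not vegan — reject
G: has white sugar, so not no-added-sugar — reject
H: has cornstarch, so not corn-free — no
I: has oat flour, so not gluten-free; has cod, so not vegan — reject
J: works as a structure, no corn, gluten-free — valid

J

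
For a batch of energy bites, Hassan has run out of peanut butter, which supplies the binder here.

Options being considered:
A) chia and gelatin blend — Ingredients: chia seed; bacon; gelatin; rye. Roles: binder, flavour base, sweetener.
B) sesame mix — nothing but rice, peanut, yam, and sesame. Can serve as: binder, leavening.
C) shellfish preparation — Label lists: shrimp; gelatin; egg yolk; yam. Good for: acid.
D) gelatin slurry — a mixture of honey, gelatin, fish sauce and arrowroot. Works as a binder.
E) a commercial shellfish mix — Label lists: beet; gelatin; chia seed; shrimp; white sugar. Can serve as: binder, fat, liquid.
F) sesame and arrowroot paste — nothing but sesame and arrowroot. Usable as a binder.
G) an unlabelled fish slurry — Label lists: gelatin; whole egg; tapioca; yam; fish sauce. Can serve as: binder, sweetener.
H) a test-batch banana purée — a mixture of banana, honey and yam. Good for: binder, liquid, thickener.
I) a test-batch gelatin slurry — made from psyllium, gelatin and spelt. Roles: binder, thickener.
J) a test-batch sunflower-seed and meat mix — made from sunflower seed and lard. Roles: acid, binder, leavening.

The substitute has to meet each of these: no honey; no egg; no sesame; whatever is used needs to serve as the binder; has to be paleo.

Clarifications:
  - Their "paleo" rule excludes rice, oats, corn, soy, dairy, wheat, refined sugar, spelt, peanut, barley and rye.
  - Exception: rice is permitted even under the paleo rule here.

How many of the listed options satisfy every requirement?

A: has rye, so not paleo — no
B: has peanut, so not paleo; has sesame, so not sesame-free — reject
C: not usable as a binder; has egg yolk, so not egg-free — reject
D: has honey, so not honey-free — reject
E: has white sugar, so not paleo — out
F: has sesame, so not sesame-free — no
G: has whole egg, so not egg-free — out
H: has honey, so not honey-free — out
I: has spelt, so not paleo — out
J: all constraints satisfied — valid

1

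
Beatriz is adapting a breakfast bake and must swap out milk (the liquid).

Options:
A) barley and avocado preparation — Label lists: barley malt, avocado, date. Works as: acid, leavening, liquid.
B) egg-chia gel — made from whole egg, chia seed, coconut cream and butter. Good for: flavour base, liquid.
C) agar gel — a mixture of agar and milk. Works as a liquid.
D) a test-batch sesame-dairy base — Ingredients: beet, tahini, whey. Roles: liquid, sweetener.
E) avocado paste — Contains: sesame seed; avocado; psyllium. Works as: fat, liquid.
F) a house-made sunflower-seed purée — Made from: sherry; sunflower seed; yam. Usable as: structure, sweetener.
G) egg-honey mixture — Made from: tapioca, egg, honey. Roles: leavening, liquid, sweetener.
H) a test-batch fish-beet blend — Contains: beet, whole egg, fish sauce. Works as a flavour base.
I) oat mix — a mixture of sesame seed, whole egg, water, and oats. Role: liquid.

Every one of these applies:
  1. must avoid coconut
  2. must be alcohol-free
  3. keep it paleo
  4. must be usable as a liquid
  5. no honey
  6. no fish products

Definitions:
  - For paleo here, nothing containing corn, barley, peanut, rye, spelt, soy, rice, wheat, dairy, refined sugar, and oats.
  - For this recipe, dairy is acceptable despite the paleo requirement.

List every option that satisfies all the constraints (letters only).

C, D, E

A: has barley malt, so not paleo — reject
B: has coconut cream, so not coconut-free — no
C: dairy is permitted under the paleo carve-out; nothing else excluded — OK
D: dairy is permitted under the paleo carve-out; nothing else excluded — valid
E: nothing on the exclusion list — keep
F: not usable as a liquid; has sherry, so not alcohol-free — no
G: has honey, so not honey-free — out
H: not usable as a liquid; has fish sauce, so not fish-free — out
I: has oats, so not paleo — no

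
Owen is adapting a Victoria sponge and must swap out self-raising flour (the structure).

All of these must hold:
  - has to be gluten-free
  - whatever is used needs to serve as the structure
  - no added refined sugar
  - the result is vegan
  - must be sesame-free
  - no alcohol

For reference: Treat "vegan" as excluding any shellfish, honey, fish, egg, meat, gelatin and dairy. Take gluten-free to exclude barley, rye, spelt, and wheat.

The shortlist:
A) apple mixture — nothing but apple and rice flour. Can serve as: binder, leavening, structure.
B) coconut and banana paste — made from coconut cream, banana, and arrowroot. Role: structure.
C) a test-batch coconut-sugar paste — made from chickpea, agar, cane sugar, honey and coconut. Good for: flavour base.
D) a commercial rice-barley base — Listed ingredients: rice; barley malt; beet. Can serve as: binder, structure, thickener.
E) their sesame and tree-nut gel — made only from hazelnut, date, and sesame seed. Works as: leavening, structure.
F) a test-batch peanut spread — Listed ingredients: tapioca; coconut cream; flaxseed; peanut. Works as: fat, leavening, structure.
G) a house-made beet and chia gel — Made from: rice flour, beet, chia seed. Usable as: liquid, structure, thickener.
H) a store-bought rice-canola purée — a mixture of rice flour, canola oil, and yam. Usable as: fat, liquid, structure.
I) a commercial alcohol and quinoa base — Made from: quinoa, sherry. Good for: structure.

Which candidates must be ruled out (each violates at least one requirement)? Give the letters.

C, D, E, I

A: only rice flour and apple; none excluded — keep
B: works as a structure, no refined sugar, no alcohol — keep
C: not usable as a structure; has honey, so not vegan (and 1 more) — out
D: has barley malt, so not gluten-free — reject
E: has sesame seed, so not sesame-free — no
F: coconut cream and peanut etc. — none of it excluded — valid
G: only rice flour, beet, and chia seed; none excluded — keep
H: only rice flour, canola oil and yam; none excluded — keep
I: has sherry, so not alcohol-free — no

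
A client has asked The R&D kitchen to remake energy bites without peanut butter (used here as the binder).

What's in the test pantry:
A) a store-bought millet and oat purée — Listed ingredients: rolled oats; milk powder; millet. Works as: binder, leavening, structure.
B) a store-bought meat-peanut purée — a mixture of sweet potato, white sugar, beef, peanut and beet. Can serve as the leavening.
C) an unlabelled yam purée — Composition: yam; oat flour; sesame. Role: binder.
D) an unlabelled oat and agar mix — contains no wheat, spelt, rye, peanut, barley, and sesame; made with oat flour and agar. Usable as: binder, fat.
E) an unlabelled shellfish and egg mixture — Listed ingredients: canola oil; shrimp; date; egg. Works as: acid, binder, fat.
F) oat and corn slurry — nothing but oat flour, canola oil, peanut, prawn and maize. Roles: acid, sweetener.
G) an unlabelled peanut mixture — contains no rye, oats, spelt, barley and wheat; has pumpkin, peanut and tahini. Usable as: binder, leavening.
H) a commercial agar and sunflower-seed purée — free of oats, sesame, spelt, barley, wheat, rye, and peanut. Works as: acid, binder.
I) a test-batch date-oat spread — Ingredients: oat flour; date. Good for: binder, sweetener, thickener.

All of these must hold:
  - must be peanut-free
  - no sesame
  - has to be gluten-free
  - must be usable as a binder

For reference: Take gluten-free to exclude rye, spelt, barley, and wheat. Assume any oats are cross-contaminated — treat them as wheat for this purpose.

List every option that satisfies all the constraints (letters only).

A: has rolled oats, so not gluten-free — no
B: not usable as a binder; has peanut, so not peanut-free — no
C: has oat flour, so not gluten-free; has sesame, so not sesame-free — no
D: has oat flour, so not gluten-free — reject
E: egg and shrimp etc. — none of it excluded — valid
F: not usable as a binder; has oat flour, so not gluten-free (and 1 more) — no
G: has peanut, so not peanut-free; has tahini, so not sesame-free — out
H: no sesame, gluten-free — OK
I: has oat flour, so not gluten-free — out

E, H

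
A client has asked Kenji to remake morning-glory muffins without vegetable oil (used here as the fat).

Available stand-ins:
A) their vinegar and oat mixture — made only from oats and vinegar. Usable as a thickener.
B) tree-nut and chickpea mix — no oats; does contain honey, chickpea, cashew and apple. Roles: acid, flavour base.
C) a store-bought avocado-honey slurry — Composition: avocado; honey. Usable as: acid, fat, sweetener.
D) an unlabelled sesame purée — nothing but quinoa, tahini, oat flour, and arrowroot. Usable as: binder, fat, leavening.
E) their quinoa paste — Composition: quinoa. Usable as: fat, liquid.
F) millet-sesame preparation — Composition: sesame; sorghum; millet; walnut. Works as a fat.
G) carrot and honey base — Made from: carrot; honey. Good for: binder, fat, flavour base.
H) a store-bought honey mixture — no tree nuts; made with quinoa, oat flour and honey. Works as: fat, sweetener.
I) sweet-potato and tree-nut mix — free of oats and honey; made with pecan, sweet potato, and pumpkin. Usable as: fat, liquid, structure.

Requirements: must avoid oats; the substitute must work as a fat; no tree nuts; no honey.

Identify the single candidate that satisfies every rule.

A: not usable as a fat; has oats, so not oat-free — reject
B: not usable as a fat; has cashew, so not tree-nut-free (and 1 more) — no
C: has honey, so not honey-free — no
D: has oat flour, so not oat-free — reject
E: all constraints satisfied — valid
F: has walnut, so not tree-nut-free — reject
G: has honey, so not honey-free — out
H: has oat flour, so not oat-free; has honey, so not honey-free — no
I: has pecan, so not tree-nut-free — out

E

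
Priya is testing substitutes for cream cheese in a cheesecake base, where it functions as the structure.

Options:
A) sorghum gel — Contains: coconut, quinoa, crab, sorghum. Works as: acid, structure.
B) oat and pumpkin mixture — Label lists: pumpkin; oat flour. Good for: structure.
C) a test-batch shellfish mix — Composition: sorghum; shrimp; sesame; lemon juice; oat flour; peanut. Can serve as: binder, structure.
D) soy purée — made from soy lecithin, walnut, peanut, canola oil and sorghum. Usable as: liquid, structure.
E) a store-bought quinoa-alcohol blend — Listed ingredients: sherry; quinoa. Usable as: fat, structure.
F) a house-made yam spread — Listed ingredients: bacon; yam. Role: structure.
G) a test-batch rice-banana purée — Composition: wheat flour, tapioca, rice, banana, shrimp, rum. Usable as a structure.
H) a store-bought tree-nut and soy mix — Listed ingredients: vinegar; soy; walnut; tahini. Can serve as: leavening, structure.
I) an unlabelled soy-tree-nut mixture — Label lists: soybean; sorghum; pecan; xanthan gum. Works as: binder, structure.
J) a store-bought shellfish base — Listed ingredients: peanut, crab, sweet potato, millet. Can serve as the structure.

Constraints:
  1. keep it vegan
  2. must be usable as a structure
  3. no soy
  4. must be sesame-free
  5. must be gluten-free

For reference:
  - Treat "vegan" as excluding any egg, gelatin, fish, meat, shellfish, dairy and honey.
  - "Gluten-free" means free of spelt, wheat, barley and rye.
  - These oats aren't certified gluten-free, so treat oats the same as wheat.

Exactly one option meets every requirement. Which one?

A: has crab, so not vegan — no
B: has oat flour, so not gluten-free — no
C: has shrimp, so not vegan; has oat flour, so not gluten-free (and 1 more) — no
D: has soy lecithin, so not soy-free — out
E: nothing on the exclusion list — keep
F: has bacon, so not vegan — reject
G: has shrimp, so not vegan; has wheat flour, so not gluten-free — out
H: has tahini, so not sesame-free; has soy, so not soy-free — no
I: has soybean, so not soy-free — out
J: has crab, so not vegan — reject

E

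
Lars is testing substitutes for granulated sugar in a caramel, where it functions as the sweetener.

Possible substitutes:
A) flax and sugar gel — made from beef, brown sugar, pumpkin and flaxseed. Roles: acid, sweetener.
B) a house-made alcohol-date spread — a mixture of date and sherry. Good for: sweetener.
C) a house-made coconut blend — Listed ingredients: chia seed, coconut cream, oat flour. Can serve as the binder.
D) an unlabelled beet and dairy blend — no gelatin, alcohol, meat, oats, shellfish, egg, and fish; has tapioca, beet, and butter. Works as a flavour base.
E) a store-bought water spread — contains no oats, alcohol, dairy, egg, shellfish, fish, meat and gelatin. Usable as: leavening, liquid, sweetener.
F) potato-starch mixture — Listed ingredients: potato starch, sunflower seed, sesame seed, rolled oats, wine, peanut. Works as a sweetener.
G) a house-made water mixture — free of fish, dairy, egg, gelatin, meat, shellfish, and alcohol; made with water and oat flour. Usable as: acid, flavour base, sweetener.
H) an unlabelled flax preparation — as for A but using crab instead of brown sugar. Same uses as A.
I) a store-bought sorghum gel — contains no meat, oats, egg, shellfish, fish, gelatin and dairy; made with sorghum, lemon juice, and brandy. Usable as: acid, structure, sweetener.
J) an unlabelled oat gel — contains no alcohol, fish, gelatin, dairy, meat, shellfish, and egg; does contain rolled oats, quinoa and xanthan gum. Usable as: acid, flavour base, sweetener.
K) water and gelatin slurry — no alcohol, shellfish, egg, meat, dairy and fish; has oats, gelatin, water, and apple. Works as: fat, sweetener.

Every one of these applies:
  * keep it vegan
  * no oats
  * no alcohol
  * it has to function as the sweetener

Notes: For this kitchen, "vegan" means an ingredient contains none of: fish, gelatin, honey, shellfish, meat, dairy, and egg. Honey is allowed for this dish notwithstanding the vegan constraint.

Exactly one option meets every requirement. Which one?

E

A: has beef, so not vegan — no
B: has sherry, so not alcohol-free — reject
C: not usable as a sweetener; has oat flour, so not oat-free — out
D: not usable as a sweetener; has butter, so not vegan — no
E: every rule checks out — valid
F: has wine, so not alcohol-free; has rolled oats, so not oat-free — no
G: has oat flour, so not oat-free — reject
H: has beef, so not vegan — reject
I: has brandy, so not alcohol-free — out
J: has rolled oats, so not oat-free — reject
K: has gelatin, so not vegan; has oats, so not oat-free — out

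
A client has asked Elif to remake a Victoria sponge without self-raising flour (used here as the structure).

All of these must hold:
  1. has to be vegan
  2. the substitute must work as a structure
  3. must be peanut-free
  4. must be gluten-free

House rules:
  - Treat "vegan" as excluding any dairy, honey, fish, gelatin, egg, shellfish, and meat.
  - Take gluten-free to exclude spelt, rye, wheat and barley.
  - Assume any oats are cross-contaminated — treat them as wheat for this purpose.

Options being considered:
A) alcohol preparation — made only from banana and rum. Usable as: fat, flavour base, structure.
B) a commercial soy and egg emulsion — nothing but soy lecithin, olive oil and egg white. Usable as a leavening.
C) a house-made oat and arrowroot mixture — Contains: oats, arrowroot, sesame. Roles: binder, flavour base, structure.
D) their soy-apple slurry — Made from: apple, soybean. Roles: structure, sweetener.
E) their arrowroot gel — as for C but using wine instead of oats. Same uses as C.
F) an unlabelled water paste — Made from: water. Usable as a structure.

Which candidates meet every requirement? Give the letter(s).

A, D, E, F

A: works as a structure, gluten-free, no peanut — keep
B: not usable as a structure; has egg white, so not vegan — reject
C: has oats, so not gluten-free — out
D: only soybean and apple; none excluded — keep
E: no peanut, gluten-free — valid
F: only water; none excluded — valid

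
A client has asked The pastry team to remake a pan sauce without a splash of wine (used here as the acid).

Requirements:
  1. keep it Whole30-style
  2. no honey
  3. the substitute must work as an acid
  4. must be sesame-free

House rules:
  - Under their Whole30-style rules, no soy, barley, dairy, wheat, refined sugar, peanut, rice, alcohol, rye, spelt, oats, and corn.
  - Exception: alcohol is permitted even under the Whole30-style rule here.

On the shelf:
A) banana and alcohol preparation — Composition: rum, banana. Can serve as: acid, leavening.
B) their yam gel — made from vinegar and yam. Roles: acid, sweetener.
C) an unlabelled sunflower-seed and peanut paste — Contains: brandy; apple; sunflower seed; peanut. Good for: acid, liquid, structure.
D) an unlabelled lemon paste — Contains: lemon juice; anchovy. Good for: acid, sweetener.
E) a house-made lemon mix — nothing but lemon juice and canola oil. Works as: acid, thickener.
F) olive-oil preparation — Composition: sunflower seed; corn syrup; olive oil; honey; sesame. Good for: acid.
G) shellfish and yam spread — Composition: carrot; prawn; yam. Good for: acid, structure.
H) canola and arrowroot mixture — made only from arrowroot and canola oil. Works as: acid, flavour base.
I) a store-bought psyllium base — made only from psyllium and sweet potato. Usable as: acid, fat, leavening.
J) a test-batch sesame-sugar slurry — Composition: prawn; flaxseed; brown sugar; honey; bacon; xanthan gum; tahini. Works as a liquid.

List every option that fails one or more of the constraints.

A: alcohol is permitted under the Whole30-style carve-out; nothing else excluded — OK
B: nothing on the exclusion list — keep
C: has peanut, so not Whole30-style — reject
D: only anchovy and lemon juice; none excluded — OK
E: Whole30-style, no sesame — OK
F: has corn syrup, so not Whole30-style; has sesame, so not sesame-free (and 1 more) — no
G: all constraints satisfied — keep
H: every rule checks out — valid
I: only psyllium and sweet potato; none excluded — keep
J: not usable as an acid; has brown sugar, so not Whole30-style (and 2 more) — reject

C, F, J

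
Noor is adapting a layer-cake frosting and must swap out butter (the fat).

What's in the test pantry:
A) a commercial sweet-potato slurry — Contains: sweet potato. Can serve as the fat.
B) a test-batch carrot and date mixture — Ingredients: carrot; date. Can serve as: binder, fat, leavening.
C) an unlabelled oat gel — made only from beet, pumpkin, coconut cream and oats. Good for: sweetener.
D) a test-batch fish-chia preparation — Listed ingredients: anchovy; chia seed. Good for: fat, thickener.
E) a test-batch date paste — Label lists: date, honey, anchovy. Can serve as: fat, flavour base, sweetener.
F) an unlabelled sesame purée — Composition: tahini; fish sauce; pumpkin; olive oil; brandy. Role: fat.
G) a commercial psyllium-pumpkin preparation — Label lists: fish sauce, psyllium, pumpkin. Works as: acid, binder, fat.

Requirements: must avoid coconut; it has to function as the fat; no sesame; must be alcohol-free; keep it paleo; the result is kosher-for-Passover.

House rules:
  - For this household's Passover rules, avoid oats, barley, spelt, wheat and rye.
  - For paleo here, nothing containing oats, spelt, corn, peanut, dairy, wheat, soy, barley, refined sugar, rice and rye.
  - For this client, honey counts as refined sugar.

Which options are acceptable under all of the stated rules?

A, B, D, G

A: only sweet potato; none excluded — keep
B: kosher-for-Passover, paleo — keep
C: not usable as a fat; has oats, so not kosher-for-Passover (and 2 more) — no
D: only anchovy and chia seed; none excluded — OK
E: has honey, so not paleo — no
F: has tahini, so not sesame-free; has brandy, so not alcohol-free — no
G: no sesame, no coconut — valid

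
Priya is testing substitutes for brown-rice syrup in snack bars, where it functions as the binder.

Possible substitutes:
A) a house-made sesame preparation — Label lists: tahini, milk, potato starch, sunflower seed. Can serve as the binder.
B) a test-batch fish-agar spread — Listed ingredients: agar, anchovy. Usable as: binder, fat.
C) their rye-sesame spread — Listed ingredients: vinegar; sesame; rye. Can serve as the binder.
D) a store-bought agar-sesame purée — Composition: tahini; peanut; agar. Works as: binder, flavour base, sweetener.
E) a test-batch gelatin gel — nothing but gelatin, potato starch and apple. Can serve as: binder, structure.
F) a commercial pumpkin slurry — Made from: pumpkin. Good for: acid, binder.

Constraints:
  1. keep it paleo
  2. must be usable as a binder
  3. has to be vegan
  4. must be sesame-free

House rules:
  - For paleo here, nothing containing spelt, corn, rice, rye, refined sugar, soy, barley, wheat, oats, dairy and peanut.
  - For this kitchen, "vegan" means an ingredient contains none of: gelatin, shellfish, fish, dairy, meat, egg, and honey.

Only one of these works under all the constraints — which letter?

A: has milk, so not paleo; has milk, so not vegan (and 1 more) — reject
B: has anchovy, so not vegan — no
C: has rye, so not paleo; has sesame, so not sesame-free — no
D: has peanut, so not paleo; has tahini, so not sesame-free — out
E: has gelatin, so not vegan — out
F: only pumpkin; none excluded — keep

F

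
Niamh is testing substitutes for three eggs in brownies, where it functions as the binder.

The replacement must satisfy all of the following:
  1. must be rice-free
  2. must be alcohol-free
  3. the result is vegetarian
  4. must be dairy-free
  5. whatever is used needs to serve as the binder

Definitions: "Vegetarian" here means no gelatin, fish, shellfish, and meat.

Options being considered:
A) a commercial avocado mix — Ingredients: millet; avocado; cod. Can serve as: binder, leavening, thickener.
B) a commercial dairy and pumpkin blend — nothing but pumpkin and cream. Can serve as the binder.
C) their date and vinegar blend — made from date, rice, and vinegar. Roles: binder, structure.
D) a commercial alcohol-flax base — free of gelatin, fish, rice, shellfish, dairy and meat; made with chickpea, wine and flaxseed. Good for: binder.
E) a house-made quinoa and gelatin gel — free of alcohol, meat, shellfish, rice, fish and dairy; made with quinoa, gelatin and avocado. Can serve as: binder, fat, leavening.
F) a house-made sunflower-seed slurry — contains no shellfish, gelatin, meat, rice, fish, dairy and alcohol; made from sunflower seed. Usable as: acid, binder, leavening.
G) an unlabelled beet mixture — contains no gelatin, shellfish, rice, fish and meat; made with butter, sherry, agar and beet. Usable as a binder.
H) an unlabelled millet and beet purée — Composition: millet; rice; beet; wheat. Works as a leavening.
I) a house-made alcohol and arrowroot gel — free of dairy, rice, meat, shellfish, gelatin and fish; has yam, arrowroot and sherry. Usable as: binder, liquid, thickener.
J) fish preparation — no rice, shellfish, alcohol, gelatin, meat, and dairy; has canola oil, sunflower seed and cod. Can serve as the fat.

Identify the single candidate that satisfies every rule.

F

A: has cod, so not vegetarian — out
B: has cream, so not dairy-free — reject
C: has rice, so not rice-free — out
D: has wine, so not alcohol-free — out
E: has gelatin, so not vegetarian — no
F: works as a binder, no dairy, no alcohol — valid
G: has butter, so not dairy-free; has sherry, so not alcohol-free — reject
H: not usable as a binder; has rice, so not rice-free — reject
I: has sherry, so not alcohol-free — no
J: not usable as a binder; has cod, so not vegetarian — reject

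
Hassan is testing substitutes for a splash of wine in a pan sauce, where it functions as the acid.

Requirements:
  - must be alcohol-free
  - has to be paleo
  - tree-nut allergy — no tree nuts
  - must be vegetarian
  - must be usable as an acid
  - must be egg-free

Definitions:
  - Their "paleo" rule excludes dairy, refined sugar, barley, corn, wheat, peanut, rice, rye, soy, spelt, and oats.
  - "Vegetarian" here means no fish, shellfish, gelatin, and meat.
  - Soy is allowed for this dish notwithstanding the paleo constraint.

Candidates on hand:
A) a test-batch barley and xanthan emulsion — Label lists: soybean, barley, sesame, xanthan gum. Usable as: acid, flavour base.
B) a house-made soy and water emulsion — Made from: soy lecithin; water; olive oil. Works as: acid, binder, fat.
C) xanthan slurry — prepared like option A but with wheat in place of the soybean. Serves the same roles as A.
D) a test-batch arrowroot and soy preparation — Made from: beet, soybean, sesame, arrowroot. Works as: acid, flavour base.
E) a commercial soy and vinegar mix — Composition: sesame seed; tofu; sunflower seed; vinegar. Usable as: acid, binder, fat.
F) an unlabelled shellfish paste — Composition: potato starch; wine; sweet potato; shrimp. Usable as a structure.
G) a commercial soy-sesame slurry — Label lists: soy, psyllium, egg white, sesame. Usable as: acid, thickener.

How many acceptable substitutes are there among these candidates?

A: has barley, so not paleo — out
B: soy is permitted under the paleo carve-out; nothing else excluded — keep
C: has barley, so not paleo — reject
D: soy is permitted under the paleo carve-out; nothing else excluded — OK
E: soy is permitted under the paleo carve-out; nothing else excluded — keep
F: not usable as an acid; has shrimp, so not vegetarian (and 1 more) — out
G: has egg white, so not egg-free — no

3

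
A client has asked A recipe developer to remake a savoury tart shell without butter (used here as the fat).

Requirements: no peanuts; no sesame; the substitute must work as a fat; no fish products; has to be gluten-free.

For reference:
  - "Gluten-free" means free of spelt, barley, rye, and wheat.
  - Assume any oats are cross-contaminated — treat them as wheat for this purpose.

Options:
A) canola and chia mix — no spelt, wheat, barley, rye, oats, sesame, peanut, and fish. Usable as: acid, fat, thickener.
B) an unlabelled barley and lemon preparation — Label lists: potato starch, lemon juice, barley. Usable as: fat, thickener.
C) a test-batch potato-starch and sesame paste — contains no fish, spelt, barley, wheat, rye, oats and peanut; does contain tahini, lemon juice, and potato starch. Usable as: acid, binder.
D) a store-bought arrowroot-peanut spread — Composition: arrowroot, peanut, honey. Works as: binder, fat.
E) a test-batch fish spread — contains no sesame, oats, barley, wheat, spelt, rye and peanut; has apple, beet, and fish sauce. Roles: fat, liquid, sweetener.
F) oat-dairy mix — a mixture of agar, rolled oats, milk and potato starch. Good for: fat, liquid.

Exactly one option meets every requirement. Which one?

A

A: nothing on the exclusion list — valid
B: has barley, so not gluten-free — reject
C: not usable as a fat; has tahini, so not sesame-free — reject
D: has peanut, so not peanut-free — out
E: has fish sauce, so not fish-free — no
F: has rolled oats, so not gluten-free — out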